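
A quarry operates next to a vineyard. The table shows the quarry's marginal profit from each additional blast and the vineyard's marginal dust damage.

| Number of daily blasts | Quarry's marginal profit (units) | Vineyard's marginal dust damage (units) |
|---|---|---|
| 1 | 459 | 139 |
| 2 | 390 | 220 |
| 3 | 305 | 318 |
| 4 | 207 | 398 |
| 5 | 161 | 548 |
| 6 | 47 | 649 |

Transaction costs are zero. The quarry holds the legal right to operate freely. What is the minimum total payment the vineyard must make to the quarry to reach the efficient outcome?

Left alone the quarry would choose level 6 (marginal profit stays positive).
Efficient level: k* = 2 (marginal profit ≥ marginal dust damage through 2).
The vineyard must at least cover the quarry's forgone profit from cutting 6→2: 305 + 207 + 161 + 47 = 720.

720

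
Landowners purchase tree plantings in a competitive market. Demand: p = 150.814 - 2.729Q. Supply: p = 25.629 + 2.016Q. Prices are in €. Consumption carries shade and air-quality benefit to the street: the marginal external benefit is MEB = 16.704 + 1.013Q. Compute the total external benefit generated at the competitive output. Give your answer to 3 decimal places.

€793.236

Market equilibrium (private): 25.629 + 2.016Q = 150.814 - 2.729Q → Q_m = 26.3825.
Total external benefit = ∫₀^{Q_m} (16.704 + 1.013Q) dQ = 16.704×26.3825 + ½×1.013×26.3825² = 793.2357.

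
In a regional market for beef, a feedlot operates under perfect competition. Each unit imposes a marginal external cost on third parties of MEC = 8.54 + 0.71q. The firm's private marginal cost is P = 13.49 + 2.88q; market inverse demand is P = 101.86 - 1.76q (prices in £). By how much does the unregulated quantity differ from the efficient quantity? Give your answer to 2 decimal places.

Market equilibrium (private): 13.49 + 2.88q = 101.86 - 1.76q → q_m = 19.0453.
Social marginal cost = private MC + MEC = 22.03 + 3.59q.
Set SMC = demand: 22.03 + 3.59q = 101.86 - 1.76q → q* = 14.9215.
Gap = |19.0453 − 14.9215| = 4.1238.

4.12 units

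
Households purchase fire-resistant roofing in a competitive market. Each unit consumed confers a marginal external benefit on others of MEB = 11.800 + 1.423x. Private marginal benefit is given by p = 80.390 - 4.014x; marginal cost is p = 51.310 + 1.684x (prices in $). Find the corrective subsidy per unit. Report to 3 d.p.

Social marginal benefit = demand + MEB = 92.190 - 2.591x.
Set SMB = MC: 92.190 - 2.591x = 51.310 + 1.684x → x* = 9.5626.
The Pigouvian subsidy equals MEB at x*: 11.800 + 1.423×9.5626 = 25.4076.

subsidy = $25.408 per unit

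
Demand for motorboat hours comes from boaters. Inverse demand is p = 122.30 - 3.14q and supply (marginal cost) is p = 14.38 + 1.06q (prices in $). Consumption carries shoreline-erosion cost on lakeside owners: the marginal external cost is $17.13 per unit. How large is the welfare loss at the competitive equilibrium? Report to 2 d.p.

Market equilibrium (private): 14.38 + 1.06q = 122.30 - 3.14q → q_m = 25.6952.
Social marginal benefit = demand − MEC = 105.17 - 3.14q.
Set SMB = MC: 105.17 - 3.14q = 14.38 + 1.06q → q* = 21.6167.
Height of the DWL triangle at q_m is MC(q_m) − SMB(q_m) = MEC(q_m) = 17.1300.
DWL = ½ × 4.0785 × 17.1300 = 34.9324.

DWL = $34.93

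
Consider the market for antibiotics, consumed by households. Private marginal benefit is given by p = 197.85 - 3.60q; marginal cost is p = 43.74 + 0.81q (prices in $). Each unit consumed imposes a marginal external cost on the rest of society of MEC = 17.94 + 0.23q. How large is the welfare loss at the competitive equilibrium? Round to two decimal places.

Market equilibrium (private): 43.74 + 0.81q = 197.85 - 3.60q → q_m = 34.9456.
Social marginal benefit = demand − MEC = 179.91 - 3.83q.
Set SMB = MC: 179.91 - 3.83q = 43.74 + 0.81q → q* = 29.3470.
Between q* and q_m the wedge MC − SMB runs linearly from 0 to MEC(q_m), so the loss is a triangle.
DWL = ½ × 5.5986 × 25.9775 = 72.7188.

DWL = $72.72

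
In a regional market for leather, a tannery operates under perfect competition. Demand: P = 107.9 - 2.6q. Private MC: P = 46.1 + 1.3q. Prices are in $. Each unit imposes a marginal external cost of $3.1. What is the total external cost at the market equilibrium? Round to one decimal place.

$49.1

Market equilibrium (private): 46.1 + 1.3q = 107.9 - 2.6q → q_m = 15.8462.
Total external cost = MEC × q_m = 3.1 × 15.8462 = 49.1232.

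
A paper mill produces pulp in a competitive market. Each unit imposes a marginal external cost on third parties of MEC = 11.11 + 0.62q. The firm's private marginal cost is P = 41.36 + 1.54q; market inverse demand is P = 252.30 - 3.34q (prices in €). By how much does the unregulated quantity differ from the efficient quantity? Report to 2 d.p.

Market equilibrium (private): 41.36 + 1.54q = 252.30 - 3.34q → q_m = 43.2254.
Social marginal cost = private MC + MEC = 52.47 + 2.16q.
Set SMC = demand: 52.47 + 2.16q = 252.30 - 3.34q → q* = 36.3327.
Gap = |43.2254 − 36.3327| = 6.8927.

6.89 units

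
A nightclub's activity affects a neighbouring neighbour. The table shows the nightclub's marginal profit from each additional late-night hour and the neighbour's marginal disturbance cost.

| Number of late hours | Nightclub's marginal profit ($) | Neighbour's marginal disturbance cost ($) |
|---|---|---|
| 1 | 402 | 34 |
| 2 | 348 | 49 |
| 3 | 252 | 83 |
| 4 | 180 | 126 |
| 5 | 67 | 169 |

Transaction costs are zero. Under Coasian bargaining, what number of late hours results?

Bargaining reaches the level where marginal profit last exceeds marginal disturbance cost.
That holds through level 4 (180 ≥ 126) but not at 5 (67 < 169).

4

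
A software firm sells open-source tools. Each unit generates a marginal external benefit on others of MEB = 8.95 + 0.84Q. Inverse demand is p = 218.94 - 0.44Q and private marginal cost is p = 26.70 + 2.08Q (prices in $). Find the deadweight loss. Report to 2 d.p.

Market equilibrium (private): 26.70 + 2.08Q = 218.94 - 0.44Q → Q_m = 76.2857.
Social marginal cost = private MC − MEB = 17.75 + 1.24Q.
Set SMC = demand: 17.75 + 1.24Q = 218.94 - 0.44Q → Q* = 119.7560.
The welfare-loss triangle has base |Q_m − Q*| and height MEB(Q_m) (the vertical gap between SMC and demand is zero at Q* and MEB at Q_m).
DWL = ½ × 43.4703 × 73.0300 = 1587.3180.

DWL = $1587.32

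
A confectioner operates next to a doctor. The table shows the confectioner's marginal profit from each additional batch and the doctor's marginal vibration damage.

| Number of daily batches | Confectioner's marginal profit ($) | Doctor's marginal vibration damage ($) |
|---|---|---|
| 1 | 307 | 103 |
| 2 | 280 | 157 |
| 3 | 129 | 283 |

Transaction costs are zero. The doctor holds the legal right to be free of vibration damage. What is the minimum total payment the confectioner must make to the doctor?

$260

Efficient level: marginal profit ≥ marginal vibration damage through level 2, so k* = 2.
With the doctor holding the right, the confectioner must at least compensate total damage at k*: 103 + 157 = 260.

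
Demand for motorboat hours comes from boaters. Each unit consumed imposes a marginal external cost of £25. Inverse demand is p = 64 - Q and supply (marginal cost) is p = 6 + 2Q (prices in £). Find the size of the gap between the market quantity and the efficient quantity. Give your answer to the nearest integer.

Market equilibrium (private): 6 + 2Q = 64 - Q → Q_m = 19.3333.
Social marginal benefit = demand − MEC = 39 - Q.
Set SMB = MC: 39 - Q = 6 + 2Q → Q* = 11.0000.
Gap = |19.3333 − 11.0000| = 8.3333.

8 units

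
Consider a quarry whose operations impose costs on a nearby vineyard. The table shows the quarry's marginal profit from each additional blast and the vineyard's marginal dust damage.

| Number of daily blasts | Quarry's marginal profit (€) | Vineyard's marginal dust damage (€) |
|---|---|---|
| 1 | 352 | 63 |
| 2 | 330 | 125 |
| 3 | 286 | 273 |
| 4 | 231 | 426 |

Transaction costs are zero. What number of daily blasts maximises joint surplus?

Bargaining reaches the level where marginal profit last exceeds marginal dust damage.
That holds through level 3 (286 ≥ 273) but not at 4 (231 < 426).

3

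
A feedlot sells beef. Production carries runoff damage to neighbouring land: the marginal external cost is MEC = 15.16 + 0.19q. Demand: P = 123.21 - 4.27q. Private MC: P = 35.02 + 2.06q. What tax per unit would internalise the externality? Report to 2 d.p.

Social marginal cost = private MC + MEC = 50.18 + 2.25q.
Set SMC = demand: 50.18 + 2.25q = 123.21 - 4.27q → q* = 11.2009.
The Pigouvian tax equals MEC at q*: 15.16 + 0.19×11.2009 = 17.2882.

tax = 17.29 per unit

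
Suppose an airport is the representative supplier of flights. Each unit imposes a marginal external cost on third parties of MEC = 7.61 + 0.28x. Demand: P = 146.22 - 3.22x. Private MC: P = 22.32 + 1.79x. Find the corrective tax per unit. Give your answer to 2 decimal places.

Social marginal cost = private MC + MEC = 29.93 + 2.07x.
Set SMC = demand: 29.93 + 2.07x = 146.22 - 3.22x → x* = 21.9830.
The Pigouvian tax equals MEC at x*: 7.61 + 0.28×21.9830 = 13.7652.

tax = 13.77 per unit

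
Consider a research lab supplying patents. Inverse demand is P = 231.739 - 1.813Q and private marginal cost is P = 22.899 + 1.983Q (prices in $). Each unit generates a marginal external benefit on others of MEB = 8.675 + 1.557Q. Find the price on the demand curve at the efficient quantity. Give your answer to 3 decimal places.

P = $55.609

Social marginal cost = private MC − MEB = 14.224 + 0.426Q.
Set SMC = demand: 14.224 + 0.426Q = 231.739 - 1.813Q → Q* = 97.1483.
Consumer price on the demand curve at Q*: 231.739 − 1.813×97.1483 = 55.6091.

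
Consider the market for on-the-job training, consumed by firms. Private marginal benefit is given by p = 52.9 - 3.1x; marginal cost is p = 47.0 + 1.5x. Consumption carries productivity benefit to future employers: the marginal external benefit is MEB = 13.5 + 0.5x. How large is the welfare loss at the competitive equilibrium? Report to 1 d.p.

Market equilibrium (private): 47.0 + 1.5x = 52.9 - 3.1x → x_m = 1.2826.
Social marginal benefit = demand + MEB = 66.4 - 2.6x.
Set SMB = MC: 66.4 - 2.6x = 47.0 + 1.5x → x* = 4.7317.
Between x* and x_m the wedge SMB − MC runs linearly from 0 to MEB(x_m), so the loss is a triangle.
DWL = ½ × 3.4491 × 14.1413 = 24.3874.

DWL = 24.4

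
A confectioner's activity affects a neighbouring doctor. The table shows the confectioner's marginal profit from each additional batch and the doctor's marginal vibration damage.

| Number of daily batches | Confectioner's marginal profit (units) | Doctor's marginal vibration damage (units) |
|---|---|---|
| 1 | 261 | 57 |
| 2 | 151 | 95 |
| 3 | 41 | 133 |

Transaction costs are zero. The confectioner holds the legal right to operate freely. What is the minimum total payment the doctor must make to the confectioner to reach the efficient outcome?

41

Left alone the confectioner would choose level 3 (marginal profit stays positive).
Efficient level: k* = 2 (marginal profit ≥ marginal vibration damage through 2).
The doctor must at least cover the confectioner's forgone profit from cutting 3→2: 41 = 41.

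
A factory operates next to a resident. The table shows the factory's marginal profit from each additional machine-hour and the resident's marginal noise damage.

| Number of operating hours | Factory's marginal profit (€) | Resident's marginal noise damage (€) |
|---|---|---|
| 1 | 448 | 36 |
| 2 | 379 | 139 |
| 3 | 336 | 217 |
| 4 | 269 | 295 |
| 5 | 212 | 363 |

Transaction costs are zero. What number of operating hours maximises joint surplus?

3

Bargaining reaches the level where marginal profit last exceeds marginal noise damage.
That holds through level 3 (336 ≥ 217) but not at 4 (269 < 295).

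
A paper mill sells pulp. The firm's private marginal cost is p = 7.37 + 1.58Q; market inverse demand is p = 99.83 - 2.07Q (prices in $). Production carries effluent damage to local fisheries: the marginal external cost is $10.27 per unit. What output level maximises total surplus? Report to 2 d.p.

Q* = 22.52

Social marginal cost = private MC + MEC = 17.64 + 1.58Q.
Set SMC = demand: 17.64 + 1.58Q = 99.83 - 2.07Q → Q* = 22.5178.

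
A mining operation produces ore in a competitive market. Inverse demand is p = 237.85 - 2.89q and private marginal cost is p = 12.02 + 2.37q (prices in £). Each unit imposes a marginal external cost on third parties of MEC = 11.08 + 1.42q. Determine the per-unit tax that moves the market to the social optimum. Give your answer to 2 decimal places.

Social marginal cost = private MC + MEC = 23.10 + 3.79q.
Set SMC = demand: 23.10 + 3.79q = 237.85 - 2.89q → q* = 32.1482.
The Pigouvian tax equals MEC at q*: 11.08 + 1.42×32.1482 = 56.7304.

tax = £56.73 per unit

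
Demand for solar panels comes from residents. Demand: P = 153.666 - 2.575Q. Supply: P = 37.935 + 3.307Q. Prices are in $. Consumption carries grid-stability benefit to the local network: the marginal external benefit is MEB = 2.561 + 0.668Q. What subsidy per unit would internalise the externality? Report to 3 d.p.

Social marginal benefit = demand + MEB = 156.227 - 1.907Q.
Set SMB = MC: 156.227 - 1.907Q = 37.935 + 3.307Q → Q* = 22.6874.
The Pigouvian subsidy equals MEB at Q*: 2.561 + 0.668×22.6874 = 17.7162.

subsidy = $17.716 per unit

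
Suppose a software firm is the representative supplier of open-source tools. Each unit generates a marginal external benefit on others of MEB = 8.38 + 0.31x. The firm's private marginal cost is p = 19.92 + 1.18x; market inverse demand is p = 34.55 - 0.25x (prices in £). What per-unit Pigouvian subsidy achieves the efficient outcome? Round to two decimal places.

subsidy = £14.75 per unit

Social marginal cost = private MC − MEB = 11.54 + 0.87x.
Set SMC = demand: 11.54 + 0.87x = 34.55 - 0.25x → x* = 20.5446.
The Pigouvian subsidy equals MEB at x*: 8.38 + 0.31×20.5446 = 14.7488.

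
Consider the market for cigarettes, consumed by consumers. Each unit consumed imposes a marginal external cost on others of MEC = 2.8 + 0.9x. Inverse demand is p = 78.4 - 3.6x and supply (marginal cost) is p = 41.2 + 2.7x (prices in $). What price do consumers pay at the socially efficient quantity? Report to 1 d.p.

P = $61.2

Social marginal benefit = demand − MEC = 75.6 - 4.5x.
Set SMB = MC: 75.6 - 4.5x = 41.2 + 2.7x → x* = 4.7778.
Consumer price on the demand curve at x*: 78.4 − 3.6×4.7778 = 61.1999.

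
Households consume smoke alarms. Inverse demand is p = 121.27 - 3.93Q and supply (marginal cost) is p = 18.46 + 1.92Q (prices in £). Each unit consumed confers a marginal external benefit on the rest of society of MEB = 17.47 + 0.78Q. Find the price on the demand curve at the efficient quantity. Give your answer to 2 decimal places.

Social marginal benefit = demand + MEB = 138.74 - 3.15Q.
Set SMB = MC: 138.74 - 3.15Q = 18.46 + 1.92Q → Q* = 23.7239.
Consumer price on the demand curve at Q*: 121.27 − 3.93×23.7239 = 28.0351.

P = £28.04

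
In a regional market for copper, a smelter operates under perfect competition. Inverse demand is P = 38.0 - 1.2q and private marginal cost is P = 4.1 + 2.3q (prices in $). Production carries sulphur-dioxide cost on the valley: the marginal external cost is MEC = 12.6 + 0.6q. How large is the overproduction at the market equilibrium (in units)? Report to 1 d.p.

4.5 units

Market equilibrium (private): 4.1 + 2.3q = 38.0 - 1.2q → q_m = 9.6857.
Social marginal cost = private MC + MEC = 16.7 + 2.9q.
Set SMC = demand: 16.7 + 2.9q = 38.0 - 1.2q → q* = 5.1951.
Gap = |9.6857 − 5.1951| = 4.4906.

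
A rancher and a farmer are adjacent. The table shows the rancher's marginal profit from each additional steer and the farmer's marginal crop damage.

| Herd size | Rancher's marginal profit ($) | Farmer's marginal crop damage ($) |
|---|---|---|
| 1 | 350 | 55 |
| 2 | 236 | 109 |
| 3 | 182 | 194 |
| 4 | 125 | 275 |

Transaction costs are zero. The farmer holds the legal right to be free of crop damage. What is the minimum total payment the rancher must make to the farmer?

$164

Efficient level: marginal profit ≥ marginal crop damage through level 2, so k* = 2.
With the farmer holding the right, the rancher must at least compensate total damage at k*: 55 + 109 = 164.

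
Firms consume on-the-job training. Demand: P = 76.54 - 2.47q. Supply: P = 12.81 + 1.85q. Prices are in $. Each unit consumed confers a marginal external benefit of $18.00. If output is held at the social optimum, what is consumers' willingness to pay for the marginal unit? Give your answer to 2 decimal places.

Social marginal benefit = demand + MEB = 94.54 - 2.47q.
Set SMB = MC: 94.54 - 2.47q = 12.81 + 1.85q → q* = 18.9190.
Consumer price on the demand curve at q*: 76.54 − 2.47×18.9190 = 29.8101.

P = $29.81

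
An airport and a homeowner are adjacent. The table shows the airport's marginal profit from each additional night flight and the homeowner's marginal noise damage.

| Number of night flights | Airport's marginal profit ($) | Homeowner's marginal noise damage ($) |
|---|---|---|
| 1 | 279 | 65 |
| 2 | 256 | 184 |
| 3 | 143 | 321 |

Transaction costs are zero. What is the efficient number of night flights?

Bargaining reaches the level where marginal profit last exceeds marginal noise damage.
That holds through level 2 (256 ≥ 184) but not at 3 (143 < 321).

2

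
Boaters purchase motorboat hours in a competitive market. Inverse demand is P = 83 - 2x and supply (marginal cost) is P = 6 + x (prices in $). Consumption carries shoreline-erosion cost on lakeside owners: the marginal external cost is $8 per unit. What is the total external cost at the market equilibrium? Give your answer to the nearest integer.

$205

Market equilibrium (private): 6 + x = 83 - 2x → x_m = 25.6667.
Total external cost = MEC × x_m = 8 × 25.6667 = 205.3336.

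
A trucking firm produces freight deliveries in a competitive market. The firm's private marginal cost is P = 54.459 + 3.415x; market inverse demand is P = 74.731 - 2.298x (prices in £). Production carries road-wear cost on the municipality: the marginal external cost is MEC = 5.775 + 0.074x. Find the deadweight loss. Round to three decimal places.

DWL = £3.150

Market equilibrium (private): 54.459 + 3.415x = 74.731 - 2.298x → x_m = 3.5484.
Social marginal cost = private MC + MEC = 60.234 + 3.489x.
Set SMC = demand: 60.234 + 3.489x = 74.731 - 2.298x → x* = 2.5051.
Height of the DWL triangle at x_m is SMC(x_m) − demand(x_m) = MEC(x_m) = 6.0376.
DWL = ½ × 1.0433 × 6.0376 = 3.1495.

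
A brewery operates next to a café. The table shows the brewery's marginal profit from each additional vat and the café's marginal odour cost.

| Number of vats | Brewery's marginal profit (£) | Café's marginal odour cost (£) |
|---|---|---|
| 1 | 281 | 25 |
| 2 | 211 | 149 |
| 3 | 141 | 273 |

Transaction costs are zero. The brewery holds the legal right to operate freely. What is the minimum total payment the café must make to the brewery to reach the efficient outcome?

£141

Left alone the brewery would choose level 3 (marginal profit stays positive).
Efficient level: k* = 2 (marginal profit ≥ marginal odour cost through 2).
The café must at least cover the brewery's forgone profit from cutting 3→2: 141 = 141.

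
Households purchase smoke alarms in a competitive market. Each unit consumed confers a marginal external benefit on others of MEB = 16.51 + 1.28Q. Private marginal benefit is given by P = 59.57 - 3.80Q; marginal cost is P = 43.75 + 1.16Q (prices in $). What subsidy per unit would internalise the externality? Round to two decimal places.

Social marginal benefit = demand + MEB = 76.08 - 2.52Q.
Set SMB = MC: 76.08 - 2.52Q = 43.75 + 1.16Q → Q* = 8.7853.
The Pigouvian subsidy equals MEB at Q*: 16.51 + 1.28×8.7853 = 27.7552.

subsidy = $27.76 per unit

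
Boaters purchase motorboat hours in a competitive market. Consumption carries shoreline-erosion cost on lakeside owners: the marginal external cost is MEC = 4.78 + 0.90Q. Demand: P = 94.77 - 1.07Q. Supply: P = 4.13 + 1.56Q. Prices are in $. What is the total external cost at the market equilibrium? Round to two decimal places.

Market equilibrium (private): 4.13 + 1.56Q = 94.77 - 1.07Q → Q_m = 34.4639.
Total external cost = ∫₀^{Q_m} (4.78 + 0.90Q) dQ = 4.78×34.4639 + ½×0.90×34.4639² = 699.2296.

$699.23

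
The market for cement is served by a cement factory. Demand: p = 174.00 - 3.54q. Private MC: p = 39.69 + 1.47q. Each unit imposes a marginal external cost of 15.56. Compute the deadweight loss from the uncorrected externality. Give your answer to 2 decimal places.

Market equilibrium (private): 39.69 + 1.47q = 174.00 - 3.54q → q_m = 26.8084.
Social marginal cost = private MC + MEC = 55.25 + 1.47q.
Set SMC = demand: 55.25 + 1.47q = 174.00 - 3.54q → q* = 23.7026.
The welfare-loss triangle has base |q_m − q*| and height MEC(q_m) (the vertical gap between SMC and demand is zero at q* and MEC at q_m).
DWL = ½ × 3.1058 × 15.5600 = 24.1631.

DWL = 24.16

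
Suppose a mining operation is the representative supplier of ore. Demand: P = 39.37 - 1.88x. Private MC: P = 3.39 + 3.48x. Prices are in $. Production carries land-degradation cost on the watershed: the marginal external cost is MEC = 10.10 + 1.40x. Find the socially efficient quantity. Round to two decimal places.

x* = 3.83

Social marginal cost = private MC + MEC = 13.49 + 4.88x.
Set SMC = demand: 13.49 + 4.88x = 39.37 - 1.88x → x* = 3.8284.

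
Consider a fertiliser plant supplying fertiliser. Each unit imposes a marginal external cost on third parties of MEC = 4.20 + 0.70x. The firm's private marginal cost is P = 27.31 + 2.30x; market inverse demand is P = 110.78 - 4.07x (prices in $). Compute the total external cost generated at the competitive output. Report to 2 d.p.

Market equilibrium (private): 27.31 + 2.30x = 110.78 - 4.07x → x_m = 13.1036.
Total external cost = ∫₀^{x_m} (4.20 + 0.70x) dx = 4.20×13.1036 + ½×0.70×13.1036² = 115.1316.

$115.13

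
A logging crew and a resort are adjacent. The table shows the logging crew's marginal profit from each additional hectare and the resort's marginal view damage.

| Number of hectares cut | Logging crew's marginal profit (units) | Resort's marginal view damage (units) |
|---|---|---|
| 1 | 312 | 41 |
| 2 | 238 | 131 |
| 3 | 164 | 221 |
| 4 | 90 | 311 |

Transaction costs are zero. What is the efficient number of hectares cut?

Bargaining reaches the level where marginal profit last exceeds marginal view damage.
That holds through level 2 (238 ≥ 131) but not at 3 (164 < 221).

2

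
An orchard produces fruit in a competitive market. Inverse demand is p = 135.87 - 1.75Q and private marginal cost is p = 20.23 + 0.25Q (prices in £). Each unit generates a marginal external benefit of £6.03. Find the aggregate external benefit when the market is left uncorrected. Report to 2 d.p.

Market equilibrium (private): 20.23 + 0.25Q = 135.87 - 1.75Q → Q_m = 57.8200.
Total external benefit = MEB × Q_m = 6.03 × 57.8200 = 348.6546.

£348.65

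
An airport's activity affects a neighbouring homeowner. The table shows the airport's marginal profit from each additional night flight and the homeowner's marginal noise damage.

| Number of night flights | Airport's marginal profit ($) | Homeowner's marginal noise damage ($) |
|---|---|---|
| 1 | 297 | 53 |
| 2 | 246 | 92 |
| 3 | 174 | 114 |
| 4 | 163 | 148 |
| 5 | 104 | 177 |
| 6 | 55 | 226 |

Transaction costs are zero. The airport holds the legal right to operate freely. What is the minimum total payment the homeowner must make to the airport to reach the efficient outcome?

Left alone the airport would choose level 6 (marginal profit stays positive).
Efficient level: k* = 4 (marginal profit ≥ marginal noise damage through 4).
The homeowner must at least cover the airport's forgone profit from cutting 6→4: 104 + 55 = 159.

$159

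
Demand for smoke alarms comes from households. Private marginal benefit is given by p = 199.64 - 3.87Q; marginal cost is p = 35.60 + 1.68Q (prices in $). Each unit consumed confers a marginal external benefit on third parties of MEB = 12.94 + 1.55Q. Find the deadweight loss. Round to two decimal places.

Market equilibrium (private): 35.60 + 1.68Q = 199.64 - 3.87Q → Q_m = 29.5568.
Social marginal benefit = demand + MEB = 212.58 - 2.32Q.
Set SMB = MC: 212.58 - 2.32Q = 35.60 + 1.68Q → Q* = 44.2450.
The loss is the area between SMB and MC from Q* to Q_m; with linear curves that's a triangle of height MEB(Q_m).
DWL = ½ × 14.6882 × 58.7530 = 431.4879.

DWL = $431.49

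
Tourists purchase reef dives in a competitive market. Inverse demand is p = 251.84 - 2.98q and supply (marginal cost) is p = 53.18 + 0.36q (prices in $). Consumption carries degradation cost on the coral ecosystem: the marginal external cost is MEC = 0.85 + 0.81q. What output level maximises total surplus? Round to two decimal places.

Social marginal benefit = demand − MEC = 250.99 - 3.79q.
Set SMB = MC: 250.99 - 3.79q = 53.18 + 0.36q → q* = 47.6651.

q* = 47.67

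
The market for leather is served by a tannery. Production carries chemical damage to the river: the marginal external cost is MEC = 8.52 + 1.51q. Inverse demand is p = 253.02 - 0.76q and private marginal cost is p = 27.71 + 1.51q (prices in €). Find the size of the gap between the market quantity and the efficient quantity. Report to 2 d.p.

Market equilibrium (private): 27.71 + 1.51q = 253.02 - 0.76q → q_m = 99.2555.
Social marginal cost = private MC + MEC = 36.23 + 3.02q.
Set SMC = demand: 36.23 + 3.02q = 253.02 - 0.76q → q* = 57.3519.
Gap = |99.2555 − 57.3519| = 41.9036.

41.90 units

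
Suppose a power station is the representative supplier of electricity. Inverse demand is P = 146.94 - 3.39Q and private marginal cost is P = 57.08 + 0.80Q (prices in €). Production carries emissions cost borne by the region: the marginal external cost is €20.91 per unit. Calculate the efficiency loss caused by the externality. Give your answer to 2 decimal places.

Market equilibrium (private): 57.08 + 0.80Q = 146.94 - 3.39Q → Q_m = 21.4463.
Social marginal cost = private MC + MEC = 77.99 + 0.80Q.
Set SMC = demand: 77.99 + 0.80Q = 146.94 - 3.39Q → Q* = 16.4558.
Height of the DWL triangle at Q_m is SMC(Q_m) − demand(Q_m) = MEC(Q_m) = 20.9100.
DWL = ½ × 4.9905 × 20.9100 = 52.1757.

DWL = €52.18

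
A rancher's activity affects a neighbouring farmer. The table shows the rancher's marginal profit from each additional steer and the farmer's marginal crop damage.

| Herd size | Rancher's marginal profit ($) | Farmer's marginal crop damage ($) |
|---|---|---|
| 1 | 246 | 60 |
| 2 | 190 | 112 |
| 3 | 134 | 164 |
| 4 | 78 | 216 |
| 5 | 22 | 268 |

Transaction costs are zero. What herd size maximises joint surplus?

Bargaining reaches the level where marginal profit last exceeds marginal crop damage.
That holds through level 2 (190 ≥ 112) but not at 3 (134 < 164).

2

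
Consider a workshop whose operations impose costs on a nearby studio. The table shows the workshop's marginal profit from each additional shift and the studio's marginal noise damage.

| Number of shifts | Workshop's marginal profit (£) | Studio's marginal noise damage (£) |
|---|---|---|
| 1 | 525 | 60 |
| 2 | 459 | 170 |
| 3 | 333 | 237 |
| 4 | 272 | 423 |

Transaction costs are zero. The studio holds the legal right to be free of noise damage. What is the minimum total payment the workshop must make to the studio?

£467

Efficient level: marginal profit ≥ marginal noise damage through level 3, so k* = 3.
With the studio holding the right, the workshop must at least compensate total damage at k*: 60 + 170 + 237 = 467.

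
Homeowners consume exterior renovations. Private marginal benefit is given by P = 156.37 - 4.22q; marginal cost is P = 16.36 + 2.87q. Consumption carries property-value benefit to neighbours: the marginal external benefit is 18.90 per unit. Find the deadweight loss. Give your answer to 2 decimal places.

DWL = 25.19

Market equilibrium (private): 16.36 + 2.87q = 156.37 - 4.22q → q_m = 19.7475.
Social marginal benefit = demand + MEB = 175.27 - 4.22q.
Set SMB = MC: 175.27 - 4.22q = 16.36 + 2.87q → q* = 22.4133.
The loss is the area between SMB and MC from q* to q_m; with linear curves that's a triangle of height MEB(q_m).
DWL = ½ × 2.6658 × 18.9000 = 25.1918.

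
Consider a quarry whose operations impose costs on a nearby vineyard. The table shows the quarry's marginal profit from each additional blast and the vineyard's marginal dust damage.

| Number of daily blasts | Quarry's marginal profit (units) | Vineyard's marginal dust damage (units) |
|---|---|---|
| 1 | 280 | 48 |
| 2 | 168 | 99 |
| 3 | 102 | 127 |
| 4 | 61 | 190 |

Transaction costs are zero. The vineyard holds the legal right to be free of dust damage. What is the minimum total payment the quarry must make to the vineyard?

Efficient level: marginal profit ≥ marginal dust damage through level 2, so k* = 2.
With the vineyard holding the right, the quarry must at least compensate total damage at k*: 48 + 99 = 147.

147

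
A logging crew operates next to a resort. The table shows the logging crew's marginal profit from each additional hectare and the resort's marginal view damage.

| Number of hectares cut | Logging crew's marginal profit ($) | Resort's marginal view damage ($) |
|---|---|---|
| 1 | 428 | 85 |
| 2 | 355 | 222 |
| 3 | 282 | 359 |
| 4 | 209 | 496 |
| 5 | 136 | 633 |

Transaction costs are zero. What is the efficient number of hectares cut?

Bargaining reaches the level where marginal profit last exceeds marginal view damage.
That holds through level 2 (355 ≥ 222) but not at 3 (282 < 359).

2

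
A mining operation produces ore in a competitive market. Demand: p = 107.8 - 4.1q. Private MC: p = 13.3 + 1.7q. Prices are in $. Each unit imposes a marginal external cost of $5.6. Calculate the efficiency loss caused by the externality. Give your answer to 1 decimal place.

DWL = $2.7

Market equilibrium (private): 13.3 + 1.7q = 107.8 - 4.1q → q_m = 16.2931.
Social marginal cost = private MC + MEC = 18.9 + 1.7q.
Set SMC = demand: 18.9 + 1.7q = 107.8 - 4.1q → q* = 15.3276.
The loss is the area between SMC and demand from q* to q_m; with linear curves that's a triangle of height MEC(q_m).
DWL = ½ × 0.9655 × 5.6000 = 2.7034.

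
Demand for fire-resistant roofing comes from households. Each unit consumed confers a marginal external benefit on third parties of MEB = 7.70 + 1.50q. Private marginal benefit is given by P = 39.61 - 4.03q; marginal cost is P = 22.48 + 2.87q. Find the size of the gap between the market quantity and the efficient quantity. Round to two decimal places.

2.12 units

Market equilibrium (private): 22.48 + 2.87q = 39.61 - 4.03q → q_m = 2.4826.
Social marginal benefit = demand + MEB = 47.31 - 2.53q.
Set SMB = MC: 47.31 - 2.53q = 22.48 + 2.87q → q* = 4.5981.
Gap = |2.4826 − 4.5981| = 2.1155.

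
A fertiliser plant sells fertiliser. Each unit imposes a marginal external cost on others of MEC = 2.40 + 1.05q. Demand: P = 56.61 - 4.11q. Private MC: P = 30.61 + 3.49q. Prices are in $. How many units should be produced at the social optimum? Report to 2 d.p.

q* = 2.73

Social marginal cost = private MC + MEC = 33.01 + 4.54q.
Set SMC = demand: 33.01 + 4.54q = 56.61 - 4.11q → q* = 2.7283.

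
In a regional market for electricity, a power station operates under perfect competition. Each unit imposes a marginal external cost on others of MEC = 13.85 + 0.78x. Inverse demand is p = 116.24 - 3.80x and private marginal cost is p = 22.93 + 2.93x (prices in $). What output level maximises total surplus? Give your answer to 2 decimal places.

Social marginal cost = private MC + MEC = 36.78 + 3.71x.
Set SMC = demand: 36.78 + 3.71x = 116.24 - 3.80x → x* = 10.5806.

x* = 10.58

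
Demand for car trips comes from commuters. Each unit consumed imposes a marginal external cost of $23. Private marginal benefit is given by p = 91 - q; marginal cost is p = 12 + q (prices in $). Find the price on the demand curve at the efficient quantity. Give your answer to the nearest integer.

Social marginal benefit = demand − MEC = 68 - q.
Set SMB = MC: 68 - q = 12 + q → q* = 28.0000.
Consumer price on the demand curve at q*: 91 − 1×28.0000 = 63.0000.

P = $63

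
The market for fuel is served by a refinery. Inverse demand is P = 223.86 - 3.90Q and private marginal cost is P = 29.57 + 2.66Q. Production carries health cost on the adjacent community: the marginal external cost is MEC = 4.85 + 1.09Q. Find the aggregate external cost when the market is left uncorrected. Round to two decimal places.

Market equilibrium (private): 29.57 + 2.66Q = 223.86 - 3.90Q → Q_m = 29.6174.
Total external cost = ∫₀^{Q_m} (4.85 + 1.09Q) dQ = 4.85×29.6174 + ½×1.09×29.6174² = 621.7131.

621.71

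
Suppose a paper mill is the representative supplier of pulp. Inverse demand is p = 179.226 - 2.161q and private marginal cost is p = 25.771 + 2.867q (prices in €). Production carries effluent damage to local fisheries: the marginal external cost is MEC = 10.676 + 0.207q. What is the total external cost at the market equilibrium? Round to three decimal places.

Market equilibrium (private): 25.771 + 2.867q = 179.226 - 2.161q → q_m = 30.5201.
Total external cost = ∫₀^{q_m} (10.676 + 0.207q) dq = 10.676×30.5201 + ½×0.207×30.5201² = 422.2404.

€422.240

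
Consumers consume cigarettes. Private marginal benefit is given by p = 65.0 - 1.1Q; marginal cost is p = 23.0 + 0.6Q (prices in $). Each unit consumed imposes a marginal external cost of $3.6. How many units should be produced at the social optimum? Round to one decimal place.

Q* = 22.6

Social marginal benefit = demand − MEC = 61.4 - 1.1Q.
Set SMB = MC: 61.4 - 1.1Q = 23.0 + 0.6Q → Q* = 22.5882.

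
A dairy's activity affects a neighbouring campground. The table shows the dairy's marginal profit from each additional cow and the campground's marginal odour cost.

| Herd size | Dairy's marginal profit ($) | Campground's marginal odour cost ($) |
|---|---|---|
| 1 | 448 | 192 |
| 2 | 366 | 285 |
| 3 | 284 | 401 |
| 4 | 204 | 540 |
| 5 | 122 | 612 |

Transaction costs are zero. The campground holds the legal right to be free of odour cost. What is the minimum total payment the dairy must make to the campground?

Efficient level: marginal profit ≥ marginal odour cost through level 2, so k* = 2.
With the campground holding the right, the dairy must at least compensate total damage at k*: 192 + 285 = 477.

$477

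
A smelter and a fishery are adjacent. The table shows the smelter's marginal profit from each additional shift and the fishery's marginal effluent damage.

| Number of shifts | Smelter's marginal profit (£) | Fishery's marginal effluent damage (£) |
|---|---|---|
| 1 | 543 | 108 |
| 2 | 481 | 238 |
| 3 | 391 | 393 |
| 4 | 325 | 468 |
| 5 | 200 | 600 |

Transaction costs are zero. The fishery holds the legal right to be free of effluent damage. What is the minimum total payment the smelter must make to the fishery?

£346

Efficient level: marginal profit ≥ marginal effluent damage through level 2, so k* = 2.
With the fishery holding the right, the smelter must at least compensate total damage at k*: 108 + 238 = 346.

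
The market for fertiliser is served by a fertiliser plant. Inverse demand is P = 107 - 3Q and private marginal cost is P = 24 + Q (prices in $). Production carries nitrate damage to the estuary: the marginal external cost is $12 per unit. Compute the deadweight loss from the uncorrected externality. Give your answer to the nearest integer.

DWL = $18

Market equilibrium (private): 24 + Q = 107 - 3Q → Q_m = 20.7500.
Social marginal cost = private MC + MEC = 36 + Q.
Set SMC = demand: 36 + Q = 107 - 3Q → Q* = 17.7500.
The welfare-loss triangle has base |Q_m − Q*| and height MEC(Q_m) (the vertical gap between SMC and demand is zero at Q* and MEC at Q_m).
DWL = ½ × 3.0000 × 12.0000 = 18.0000.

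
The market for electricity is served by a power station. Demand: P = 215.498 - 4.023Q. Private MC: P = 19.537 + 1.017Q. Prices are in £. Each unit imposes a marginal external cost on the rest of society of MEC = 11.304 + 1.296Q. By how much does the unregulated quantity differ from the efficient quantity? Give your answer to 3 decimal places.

Market equilibrium (private): 19.537 + 1.017Q = 215.498 - 4.023Q → Q_m = 38.8812.
Social marginal cost = private MC + MEC = 30.841 + 2.313Q.
Set SMC = demand: 30.841 + 2.313Q = 215.498 - 4.023Q → Q* = 29.1441.
Gap = |38.8812 − 29.1441| = 9.7371.

9.737 units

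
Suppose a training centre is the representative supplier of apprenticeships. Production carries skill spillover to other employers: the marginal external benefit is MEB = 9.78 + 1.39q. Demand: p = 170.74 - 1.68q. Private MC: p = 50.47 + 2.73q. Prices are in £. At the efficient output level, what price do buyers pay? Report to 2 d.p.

P = £98.39

Social marginal cost = private MC − MEB = 40.69 + 1.34q.
Set SMC = demand: 40.69 + 1.34q = 170.74 - 1.68q → q* = 43.0629.
Consumer price on the demand curve at q*: 170.74 − 1.68×43.0629 = 98.3943.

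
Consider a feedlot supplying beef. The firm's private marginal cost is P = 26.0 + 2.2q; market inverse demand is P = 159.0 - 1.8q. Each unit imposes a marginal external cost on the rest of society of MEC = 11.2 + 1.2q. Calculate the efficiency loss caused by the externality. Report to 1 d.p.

Market equilibrium (private): 26.0 + 2.2q = 159.0 - 1.8q → q_m = 33.2500.
Social marginal cost = private MC + MEC = 37.2 + 3.4q.
Set SMC = demand: 37.2 + 3.4q = 159.0 - 1.8q → q* = 23.4231.
The loss is the area between SMC and demand from q* to q_m; with linear curves that's a triangle of height MEC(q_m).
DWL = ½ × 9.8269 × 51.1000 = 251.0773.

DWL = 251.1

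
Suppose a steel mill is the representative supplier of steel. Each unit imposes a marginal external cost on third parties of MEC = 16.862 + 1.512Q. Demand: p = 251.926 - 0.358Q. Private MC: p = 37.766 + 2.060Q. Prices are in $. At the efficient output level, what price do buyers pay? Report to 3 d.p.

Social marginal cost = private MC + MEC = 54.628 + 3.572Q.
Set SMC = demand: 54.628 + 3.572Q = 251.926 - 0.358Q → Q* = 50.2031.
Consumer price on the demand curve at Q*: 251.926 − 0.358×50.2031 = 233.9533.

P = $233.953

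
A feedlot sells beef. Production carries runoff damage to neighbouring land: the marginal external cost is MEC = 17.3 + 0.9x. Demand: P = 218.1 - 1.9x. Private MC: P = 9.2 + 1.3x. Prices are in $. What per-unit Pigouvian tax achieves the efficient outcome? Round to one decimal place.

Social marginal cost = private MC + MEC = 26.5 + 2.2x.
Set SMC = demand: 26.5 + 2.2x = 218.1 - 1.9x → x* = 46.7317.
The Pigouvian tax equals MEC at x*: 17.3 + 0.9×46.7317 = 59.3585.

tax = $59.4 per unit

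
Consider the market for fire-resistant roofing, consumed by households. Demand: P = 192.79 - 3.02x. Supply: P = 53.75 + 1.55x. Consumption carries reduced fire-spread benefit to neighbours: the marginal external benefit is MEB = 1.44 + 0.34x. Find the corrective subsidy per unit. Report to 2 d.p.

subsidy = 12.73 per unit

Social marginal benefit = demand + MEB = 194.23 - 2.68x.
Set SMB = MC: 194.23 - 2.68x = 53.75 + 1.55x → x* = 33.2104.
The Pigouvian subsidy equals MEB at x*: 1.44 + 0.34×33.2104 = 12.7315.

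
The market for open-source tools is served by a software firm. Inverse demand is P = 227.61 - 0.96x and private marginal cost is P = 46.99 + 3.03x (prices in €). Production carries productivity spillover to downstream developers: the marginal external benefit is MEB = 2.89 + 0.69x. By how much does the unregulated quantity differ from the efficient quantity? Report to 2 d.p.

10.34 units

Market equilibrium (private): 46.99 + 3.03x = 227.61 - 0.96x → x_m = 45.2682.
Social marginal cost = private MC − MEB = 44.10 + 2.34x.
Set SMC = demand: 44.10 + 2.34x = 227.61 - 0.96x → x* = 55.6091.
Gap = |45.2682 − 55.6091| = 10.3409.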